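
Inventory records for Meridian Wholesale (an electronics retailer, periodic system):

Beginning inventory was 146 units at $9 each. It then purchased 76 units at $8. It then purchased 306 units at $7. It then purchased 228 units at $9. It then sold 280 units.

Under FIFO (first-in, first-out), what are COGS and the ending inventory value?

COGS = $2,328; ending inventory = $3,788

Sale 1 (280) [FIFO — oldest first]: 146 @ $9 + 76 @ $8 + 58 @ $7 = $2,328
Ending inventory: 248 @ $7 + 228 @ $9 = $3,788
Check: goods available $6,116 = COGS $2,328 + ending $3,788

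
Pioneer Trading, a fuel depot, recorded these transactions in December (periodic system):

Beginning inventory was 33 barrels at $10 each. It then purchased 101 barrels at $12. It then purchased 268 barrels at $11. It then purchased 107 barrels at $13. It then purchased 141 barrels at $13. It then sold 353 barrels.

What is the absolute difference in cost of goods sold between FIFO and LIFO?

$428

FIFO COGS: 33 @ $10 + 101 @ $12 + 219 @ $11 = $3,951
LIFO COGS: 141 @ $13 + 107 @ $13 + 105 @ $11 = $4,379
Difference = |$3,951 − $4,379| = $428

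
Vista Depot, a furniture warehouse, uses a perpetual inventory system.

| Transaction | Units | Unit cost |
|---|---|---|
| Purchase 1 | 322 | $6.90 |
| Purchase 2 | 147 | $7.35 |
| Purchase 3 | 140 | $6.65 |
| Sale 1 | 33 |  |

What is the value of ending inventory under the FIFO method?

Ending inventory = $4,005.55

Sale 1 (33) [FIFO — oldest first]: 33 @ $6.90 = $227.70
Ending inventory: 289 @ $6.90 + 147 @ $7.35 + 140 @ $6.65 = $4,005.55
Check: goods available $4,233.25 = COGS $227.70 + ending $4,005.55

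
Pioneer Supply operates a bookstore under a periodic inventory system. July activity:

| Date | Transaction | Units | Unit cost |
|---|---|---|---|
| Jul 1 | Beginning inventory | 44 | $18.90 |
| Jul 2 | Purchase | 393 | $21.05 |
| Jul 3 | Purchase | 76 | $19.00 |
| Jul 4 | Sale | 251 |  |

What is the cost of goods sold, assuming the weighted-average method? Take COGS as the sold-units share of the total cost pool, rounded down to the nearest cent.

Jul 4, sell 251: 251/513 × $10,548.25 → $5,161.03
Ending inventory (cost pool remaining) = $5,387.22
Check: goods available $10,548.25 = COGS $5,161.03 + ending $5,387.22

COGS = $5,161.03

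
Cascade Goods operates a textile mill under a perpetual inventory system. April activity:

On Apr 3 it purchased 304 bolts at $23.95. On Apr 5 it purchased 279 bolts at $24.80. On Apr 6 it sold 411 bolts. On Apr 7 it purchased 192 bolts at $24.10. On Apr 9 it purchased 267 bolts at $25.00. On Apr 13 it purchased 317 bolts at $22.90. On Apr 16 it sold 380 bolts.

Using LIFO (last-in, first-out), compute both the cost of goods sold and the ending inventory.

Apr 6, 411 sold [LIFO — newest first]: 279 @ $24.80 + 132 @ $23.95 = $10,080.60
Apr 16, 380 sold [LIFO — newest first]: 317 @ $22.90 + 63 @ $25.00 = $8,834.30
Total COGS = $10,080.60 + $8,834.30 = $18,914.90
Ending inventory: 172 @ $23.95 + 192 @ $24.10 + 204 @ $25.00 = $13,846.60

COGS = $18,914.90; ending inventory = $13,846.60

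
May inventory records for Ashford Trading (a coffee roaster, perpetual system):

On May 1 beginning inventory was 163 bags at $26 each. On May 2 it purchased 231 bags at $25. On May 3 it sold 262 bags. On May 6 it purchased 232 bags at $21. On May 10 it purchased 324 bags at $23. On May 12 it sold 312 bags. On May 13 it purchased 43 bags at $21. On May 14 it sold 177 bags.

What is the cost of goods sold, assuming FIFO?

COGS = $17,760

May 3, 262 sold [FIFO — oldest first]: 163 @ $26 + 99 @ $25 = $6,713
May 12, 312 sold [FIFO — oldest first]: 132 @ $25 + 180 @ $21 = $7,080
May 14, 177 sold [FIFO — oldest first]: 52 @ $21 + 125 @ $23 = $3,967
Total COGS = $6,713 + $7,080 + $3,967 = $17,760
Ending inventory: 199 @ $23 + 43 @ $21 = $5,480
Check: goods available $23,240 = COGS $17,760 + ending $5,480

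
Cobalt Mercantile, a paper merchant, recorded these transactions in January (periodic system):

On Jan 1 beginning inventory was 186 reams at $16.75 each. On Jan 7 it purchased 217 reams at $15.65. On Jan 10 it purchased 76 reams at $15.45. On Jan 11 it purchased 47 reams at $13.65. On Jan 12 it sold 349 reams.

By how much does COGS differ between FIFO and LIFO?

FIFO COGS: 186 @ $16.75 + 163 @ $15.65 = $5,666.45
LIFO COGS: 47 @ $13.65 + 76 @ $15.45 + 217 @ $15.65 + 9 @ $16.75 = $5,362.55
Difference = |$5,666.45 − $5,362.55| = $303.90

$303.90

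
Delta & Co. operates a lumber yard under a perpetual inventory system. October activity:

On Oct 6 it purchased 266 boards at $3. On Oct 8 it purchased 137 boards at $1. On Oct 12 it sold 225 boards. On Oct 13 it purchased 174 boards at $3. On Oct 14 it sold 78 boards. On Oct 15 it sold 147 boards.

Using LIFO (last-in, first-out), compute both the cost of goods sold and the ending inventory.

COGS = $1,076; ending inventory = $381

Oct 12, 225 sold [LIFO — newest first]: 137 @ $1 + 88 @ $3 = $401
Oct 14, 78 sold [LIFO — newest first]: 78 @ $3 = $234
Oct 15, 147 sold [LIFO — newest first]: 96 @ $3 + 51 @ $3 = $441
Total COGS = $401 + $234 + $441 = $1,076
Ending inventory: 127 @ $3 = $381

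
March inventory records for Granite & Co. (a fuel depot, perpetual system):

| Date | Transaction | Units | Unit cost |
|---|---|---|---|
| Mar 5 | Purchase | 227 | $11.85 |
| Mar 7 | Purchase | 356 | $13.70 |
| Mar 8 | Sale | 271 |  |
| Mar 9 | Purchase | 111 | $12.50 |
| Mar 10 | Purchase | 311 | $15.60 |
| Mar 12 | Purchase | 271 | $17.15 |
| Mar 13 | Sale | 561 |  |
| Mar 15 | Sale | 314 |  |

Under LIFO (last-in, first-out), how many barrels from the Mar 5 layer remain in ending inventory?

Mar 8, 271 sold [LIFO — newest first]: 271 @ $13.70 = $3,712.70
Mar 13, 561 sold [LIFO — newest first]: 271 @ $17.15 + 290 @ $15.60 = $9,171.65
Mar 15, 314 sold [LIFO — newest first]: 21 @ $15.60 + 111 @ $12.50 + 85 @ $13.70 + 97 @ $11.85 = $4,029.05
Total COGS = $3,712.70 + $9,171.65 + $4,029.05 = $16,913.40
Ending inventory: 130 @ $11.85 = $1,540.50

130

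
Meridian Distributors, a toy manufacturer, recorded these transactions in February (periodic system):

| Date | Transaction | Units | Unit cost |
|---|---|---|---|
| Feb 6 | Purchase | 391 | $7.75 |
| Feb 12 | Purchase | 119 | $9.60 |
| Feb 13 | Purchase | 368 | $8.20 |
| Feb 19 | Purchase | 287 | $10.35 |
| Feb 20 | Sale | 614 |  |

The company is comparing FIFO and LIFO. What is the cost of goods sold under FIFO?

FIFO COGS: 391 @ $7.75 + 119 @ $9.60 + 104 @ $8.20 = $5,025.45
LIFO COGS: 287 @ $10.35 + 327 @ $8.20 = $5,651.85

COGS = $5,025.45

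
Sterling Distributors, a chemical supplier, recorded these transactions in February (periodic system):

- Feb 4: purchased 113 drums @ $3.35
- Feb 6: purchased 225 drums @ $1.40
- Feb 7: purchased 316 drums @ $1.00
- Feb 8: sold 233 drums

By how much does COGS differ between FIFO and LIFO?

FIFO COGS: 113 @ $3.35 + 120 @ $1.40 = $546.55
LIFO COGS: 233 @ $1.00 = $233.00
Difference = |$546.55 − $233.00| = $313.55

$313.55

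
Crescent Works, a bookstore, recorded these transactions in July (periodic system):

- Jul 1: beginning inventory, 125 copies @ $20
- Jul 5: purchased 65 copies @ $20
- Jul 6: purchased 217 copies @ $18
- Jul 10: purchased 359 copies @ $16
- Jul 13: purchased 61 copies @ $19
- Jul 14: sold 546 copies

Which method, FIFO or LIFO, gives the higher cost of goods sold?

FIFO COGS: 125 @ $20 + 65 @ $20 + 217 @ $18 + 139 @ $16 = $9,930
LIFO COGS: 61 @ $19 + 359 @ $16 + 126 @ $18 = $9,171

FIFO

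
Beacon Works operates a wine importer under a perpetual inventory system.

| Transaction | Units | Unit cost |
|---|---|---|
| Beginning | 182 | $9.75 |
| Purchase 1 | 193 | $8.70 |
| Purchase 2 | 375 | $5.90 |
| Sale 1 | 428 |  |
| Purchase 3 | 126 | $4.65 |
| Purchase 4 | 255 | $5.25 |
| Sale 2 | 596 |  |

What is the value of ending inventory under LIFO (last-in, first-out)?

Ending inventory = $1,043.25

Sale 1 (428) [LIFO — newest first]: 375 @ $5.90 + 53 @ $8.70 = $2,673.60
Sale 2 (596) [LIFO — newest first]: 255 @ $5.25 + 126 @ $4.65 + 140 @ $8.70 + 75 @ $9.75 = $3,873.90
Total COGS = $2,673.60 + $3,873.90 = $6,547.50
Ending inventory: 107 @ $9.75 = $1,043.25
Check: goods available $7,590.75 = COGS $6,547.50 + ending $1,043.25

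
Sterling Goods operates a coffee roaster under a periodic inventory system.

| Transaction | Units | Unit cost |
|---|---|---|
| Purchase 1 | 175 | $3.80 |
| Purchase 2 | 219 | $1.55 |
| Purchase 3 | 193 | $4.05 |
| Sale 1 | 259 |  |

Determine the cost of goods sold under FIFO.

COGS = $795.20

Sale 1 (259) [FIFO — oldest first]: 175 @ $3.80 + 84 @ $1.55 = $795.20
Ending inventory: 135 @ $1.55 + 193 @ $4.05 = $990.90
Check: goods available $1,786.10 = COGS $795.20 + ending $990.90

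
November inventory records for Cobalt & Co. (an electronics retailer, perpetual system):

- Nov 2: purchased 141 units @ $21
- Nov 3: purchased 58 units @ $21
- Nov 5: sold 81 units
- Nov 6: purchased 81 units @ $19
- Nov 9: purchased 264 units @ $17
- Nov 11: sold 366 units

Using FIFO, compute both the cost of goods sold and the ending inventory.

Nov 5, 81 sold [FIFO — oldest first]: 81 @ $21 = $1,701
Nov 11, 366 sold [FIFO — oldest first]: 60 @ $21 + 58 @ $21 + 81 @ $19 + 167 @ $17 = $6,856
Total COGS = $1,701 + $6,856 = $8,557
Ending inventory: 97 @ $17 = $1,649

COGS = $8,557; ending inventory = $1,649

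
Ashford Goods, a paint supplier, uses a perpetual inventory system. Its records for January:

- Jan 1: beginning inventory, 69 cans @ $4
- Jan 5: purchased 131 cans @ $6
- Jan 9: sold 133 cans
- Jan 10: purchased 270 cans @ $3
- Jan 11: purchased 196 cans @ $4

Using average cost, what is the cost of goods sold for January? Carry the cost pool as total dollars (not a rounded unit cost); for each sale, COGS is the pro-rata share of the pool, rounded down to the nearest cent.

After Jan 1: 69 on hand, pool $276.00 (≈ $4.0000 each)
After Jan 5: 200 on hand, pool $1,062.00 (≈ $5.3100 each)
Jan 9, sell 133: 133/200 × $1,062.00 → $706.23
After Jan 10: 337 on hand, pool $1,165.77 (≈ $3.4593 each)
After Jan 11: 533 on hand, pool $1,949.77 (≈ $3.6581 each)
Ending inventory (cost pool remaining) = $1,949.77

COGS = $706.23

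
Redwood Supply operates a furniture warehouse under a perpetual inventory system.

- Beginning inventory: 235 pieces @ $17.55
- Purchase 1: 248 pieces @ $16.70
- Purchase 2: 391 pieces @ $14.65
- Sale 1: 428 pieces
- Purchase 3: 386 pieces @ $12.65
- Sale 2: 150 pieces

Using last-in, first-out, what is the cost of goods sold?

COGS = $8,243.55

Sale 1 (428) [LIFO — newest first]: 391 @ $14.65 + 37 @ $16.70 = $6,346.05
Sale 2 (150) [LIFO — newest first]: 150 @ $12.65 = $1,897.50
Total COGS = $6,346.05 + $1,897.50 = $8,243.55
Ending inventory: 235 @ $17.55 + 211 @ $16.70 + 236 @ $12.65 = $10,633.35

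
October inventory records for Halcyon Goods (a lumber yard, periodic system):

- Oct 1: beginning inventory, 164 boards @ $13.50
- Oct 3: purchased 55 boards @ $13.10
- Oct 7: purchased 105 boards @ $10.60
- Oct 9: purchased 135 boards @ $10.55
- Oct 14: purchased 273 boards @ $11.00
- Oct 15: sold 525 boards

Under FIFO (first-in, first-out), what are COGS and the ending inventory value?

COGS = $6,197.75; ending inventory = $2,277.00

Oct 15, 525 sold [FIFO — oldest first]: 164 @ $13.50 + 55 @ $13.10 + 105 @ $10.60 + 135 @ $10.55 + 66 @ $11.00 = $6,197.75
Ending inventory: 207 @ $11.00 = $2,277.00
Check: goods available $8,474.75 = COGS $6,197.75 + ending $2,277.00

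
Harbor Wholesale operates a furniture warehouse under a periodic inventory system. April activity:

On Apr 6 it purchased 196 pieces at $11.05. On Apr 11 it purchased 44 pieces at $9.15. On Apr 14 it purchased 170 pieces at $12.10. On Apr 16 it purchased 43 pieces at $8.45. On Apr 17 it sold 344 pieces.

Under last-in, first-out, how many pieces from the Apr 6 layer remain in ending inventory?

109

Apr 17, 344 sold [LIFO — newest first]: 43 @ $8.45 + 170 @ $12.10 + 44 @ $9.15 + 87 @ $11.05 = $3,784.30
Ending inventory: 109 @ $11.05 = $1,204.45
Check: goods available $4,988.75 = COGS $3,784.30 + ending $1,204.45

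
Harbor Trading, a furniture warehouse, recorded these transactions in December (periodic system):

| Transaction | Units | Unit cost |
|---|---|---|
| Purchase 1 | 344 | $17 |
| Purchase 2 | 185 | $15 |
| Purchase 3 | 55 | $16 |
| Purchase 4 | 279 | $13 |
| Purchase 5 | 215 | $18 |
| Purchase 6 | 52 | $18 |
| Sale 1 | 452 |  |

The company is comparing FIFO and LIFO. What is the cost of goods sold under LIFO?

FIFO COGS: 344 @ $17 + 108 @ $15 = $7,468
LIFO COGS: 52 @ $18 + 215 @ $18 + 185 @ $13 = $7,211

COGS = $7,211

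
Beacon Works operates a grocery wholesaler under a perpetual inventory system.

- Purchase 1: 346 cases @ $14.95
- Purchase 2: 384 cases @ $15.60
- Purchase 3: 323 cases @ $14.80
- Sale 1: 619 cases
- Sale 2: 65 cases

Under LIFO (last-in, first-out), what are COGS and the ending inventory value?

Sale 1 (619) [LIFO — newest first]: 323 @ $14.80 + 296 @ $15.60 = $9,398.00
Sale 2 (65) [LIFO — newest first]: 65 @ $15.60 = $1,014.00
Total COGS = $9,398.00 + $1,014.00 = $10,412.00
Ending inventory: 346 @ $14.95 + 23 @ $15.60 = $5,531.50
Check: goods available $15,943.50 = COGS $10,412.00 + ending $5,531.50

COGS = $10,412.00; ending inventory = $5,531.50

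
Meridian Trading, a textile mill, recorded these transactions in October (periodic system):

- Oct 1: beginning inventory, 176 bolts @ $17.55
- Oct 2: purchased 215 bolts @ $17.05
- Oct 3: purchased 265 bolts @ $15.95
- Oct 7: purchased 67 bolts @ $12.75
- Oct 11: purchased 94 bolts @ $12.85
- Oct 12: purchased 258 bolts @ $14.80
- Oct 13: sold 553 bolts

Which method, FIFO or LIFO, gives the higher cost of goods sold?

FIFO

FIFO COGS: 176 @ $17.55 + 215 @ $17.05 + 162 @ $15.95 = $9,338.45
LIFO COGS: 258 @ $14.80 + 94 @ $12.85 + 67 @ $12.75 + 134 @ $15.95 = $8,017.85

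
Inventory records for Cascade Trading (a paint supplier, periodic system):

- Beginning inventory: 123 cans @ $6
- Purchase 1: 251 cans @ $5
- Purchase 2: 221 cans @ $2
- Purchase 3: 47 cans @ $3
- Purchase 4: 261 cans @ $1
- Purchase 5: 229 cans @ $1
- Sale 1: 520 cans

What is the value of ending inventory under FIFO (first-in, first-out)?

Sale 1 (520) [FIFO — oldest first]: 123 @ $6 + 251 @ $5 + 146 @ $2 = $2,285
Ending inventory: 75 @ $2 + 47 @ $3 + 261 @ $1 + 229 @ $1 = $781

Ending inventory = $781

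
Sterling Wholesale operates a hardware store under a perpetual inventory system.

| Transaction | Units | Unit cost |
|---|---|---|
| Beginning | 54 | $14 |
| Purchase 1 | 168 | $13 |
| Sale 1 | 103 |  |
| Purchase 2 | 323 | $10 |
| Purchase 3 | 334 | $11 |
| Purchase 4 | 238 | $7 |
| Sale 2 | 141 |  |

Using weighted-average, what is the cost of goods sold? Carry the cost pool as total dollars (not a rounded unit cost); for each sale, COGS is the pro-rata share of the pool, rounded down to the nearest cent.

After Beginning: 54 on hand, pool $756.00 (≈ $14.0000 each)
After Purchase 1: 222 on hand, pool $2,940.00 (≈ $13.2432 each)
Sale 1, sell 103: 103/222 × $2,940.00 → $1,364.05
After Purchase 2: 442 on hand, pool $4,805.95 (≈ $10.8732 each)
After Purchase 3: 776 on hand, pool $8,479.95 (≈ $10.9278 each)
After Purchase 4: 1014 on hand, pool $10,145.95 (≈ $10.0059 each)
Sale 2, sell 141: 141/1014 × $10,145.95 → $1,410.82
Total COGS = $1,364.05 + $1,410.82 = $2,774.87
Ending inventory (cost pool remaining) = $8,735.13
Check: goods available $11,510.00 = COGS $2,774.87 + ending $8,735.13

COGS = $2,774.87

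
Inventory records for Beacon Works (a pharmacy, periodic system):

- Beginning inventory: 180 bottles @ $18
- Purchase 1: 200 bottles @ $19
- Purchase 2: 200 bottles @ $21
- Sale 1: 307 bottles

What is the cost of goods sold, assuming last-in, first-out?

COGS = $6,233

Sale 1 (307) [LIFO — newest first]: 200 @ $21 + 107 @ $19 = $6,233
Ending inventory: 180 @ $18 + 93 @ $19 = $5,007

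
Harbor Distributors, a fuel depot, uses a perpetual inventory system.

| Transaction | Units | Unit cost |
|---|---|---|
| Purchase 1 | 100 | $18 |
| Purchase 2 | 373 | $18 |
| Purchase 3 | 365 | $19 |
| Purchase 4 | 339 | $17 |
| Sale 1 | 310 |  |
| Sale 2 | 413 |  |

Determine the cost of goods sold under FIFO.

Sale 1 (310) [FIFO — oldest first]: 100 @ $18 + 210 @ $18 = $5,580
Sale 2 (413) [FIFO — oldest first]: 163 @ $18 + 250 @ $19 = $7,684
Total COGS = $5,580 + $7,684 = $13,264
Ending inventory: 115 @ $19 + 339 @ $17 = $7,948
Check: goods available $21,212 = COGS $13,264 + ending $7,948

COGS = $13,264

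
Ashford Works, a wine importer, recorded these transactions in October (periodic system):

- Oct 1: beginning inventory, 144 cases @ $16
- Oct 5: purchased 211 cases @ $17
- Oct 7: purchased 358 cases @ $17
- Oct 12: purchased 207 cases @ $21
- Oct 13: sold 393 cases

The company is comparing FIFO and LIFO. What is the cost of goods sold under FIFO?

FIFO COGS: 144 @ $16 + 211 @ $17 + 38 @ $17 = $6,537
LIFO COGS: 207 @ $21 + 186 @ $17 = $7,509

COGS = $6,537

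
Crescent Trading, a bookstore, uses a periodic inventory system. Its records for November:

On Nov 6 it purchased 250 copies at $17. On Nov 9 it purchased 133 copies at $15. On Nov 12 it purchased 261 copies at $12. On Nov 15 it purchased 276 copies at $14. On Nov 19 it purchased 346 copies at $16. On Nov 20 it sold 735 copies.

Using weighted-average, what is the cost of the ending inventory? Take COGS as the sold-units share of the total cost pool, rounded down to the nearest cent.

Ending inventory = $7,875.67

Nov 20, sell 735: 735/1266 × $18,777.00 → $10,901.33
Ending inventory (cost pool remaining) = $7,875.67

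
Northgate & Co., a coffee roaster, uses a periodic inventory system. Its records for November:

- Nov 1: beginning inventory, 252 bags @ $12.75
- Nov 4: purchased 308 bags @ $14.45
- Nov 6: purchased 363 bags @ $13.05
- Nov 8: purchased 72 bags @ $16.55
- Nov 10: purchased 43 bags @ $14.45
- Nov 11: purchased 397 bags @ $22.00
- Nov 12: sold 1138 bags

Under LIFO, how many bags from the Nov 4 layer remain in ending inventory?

45

Nov 12, 1138 sold [LIFO — newest first]: 397 @ $22.00 + 43 @ $14.45 + 72 @ $16.55 + 363 @ $13.05 + 263 @ $14.45 = $19,084.45
Ending inventory: 252 @ $12.75 + 45 @ $14.45 = $3,863.25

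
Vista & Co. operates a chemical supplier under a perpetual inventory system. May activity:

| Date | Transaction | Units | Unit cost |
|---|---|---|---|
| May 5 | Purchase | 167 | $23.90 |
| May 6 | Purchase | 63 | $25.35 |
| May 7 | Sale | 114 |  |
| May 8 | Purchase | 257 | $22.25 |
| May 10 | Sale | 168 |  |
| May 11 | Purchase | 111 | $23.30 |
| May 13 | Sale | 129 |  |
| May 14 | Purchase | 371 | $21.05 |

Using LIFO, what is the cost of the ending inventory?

May 7, 114 sold [LIFO — newest first]: 63 @ $25.35 + 51 @ $23.90 = $2,815.95
May 10, 168 sold [LIFO — newest first]: 168 @ $22.25 = $3,738.00
May 13, 129 sold [LIFO — newest first]: 111 @ $23.30 + 18 @ $22.25 = $2,986.80
Total COGS = $2,815.95 + $3,738.00 + $2,986.80 = $9,540.75
Ending inventory: 116 @ $23.90 + 71 @ $22.25 + 371 @ $21.05 = $12,161.70

Ending inventory = $12,161.70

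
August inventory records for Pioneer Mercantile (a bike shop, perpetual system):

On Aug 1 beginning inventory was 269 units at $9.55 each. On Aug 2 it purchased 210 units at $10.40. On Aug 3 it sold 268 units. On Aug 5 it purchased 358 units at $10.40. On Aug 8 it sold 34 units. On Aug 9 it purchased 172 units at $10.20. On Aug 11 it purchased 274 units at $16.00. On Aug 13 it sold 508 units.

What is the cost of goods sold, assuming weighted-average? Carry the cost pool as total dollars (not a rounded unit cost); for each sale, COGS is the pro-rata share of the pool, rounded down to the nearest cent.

After Aug 1: 269 on hand, pool $2,568.95 (≈ $9.5500 each)
After Aug 2: 479 on hand, pool $4,752.95 (≈ $9.9227 each)
Aug 3, sell 268: 268/479 × $4,752.95 → $2,659.27
After Aug 5: 569 on hand, pool $5,816.88 (≈ $10.2230 each)
Aug 8, sell 34: 34/569 × $5,816.88 → $347.58
After Aug 9: 707 on hand, pool $7,223.70 (≈ $10.2174 each)
After Aug 11: 981 on hand, pool $11,607.70 (≈ $11.8325 each)
Aug 13, sell 508: 508/981 × $11,607.70 → $6,010.91
Total COGS = $2,659.27 + $347.58 + $6,010.91 = $9,017.76
Ending inventory (cost pool remaining) = $5,596.79

COGS = $9,017.76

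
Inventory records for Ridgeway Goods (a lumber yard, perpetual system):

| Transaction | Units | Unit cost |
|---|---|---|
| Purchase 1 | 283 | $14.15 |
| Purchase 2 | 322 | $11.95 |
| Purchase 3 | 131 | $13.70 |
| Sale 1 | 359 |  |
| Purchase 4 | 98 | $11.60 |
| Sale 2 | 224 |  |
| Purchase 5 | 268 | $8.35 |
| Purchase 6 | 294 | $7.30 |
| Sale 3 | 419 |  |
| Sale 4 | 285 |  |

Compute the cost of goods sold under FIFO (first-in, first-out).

COGS = $14,372.15

Sale 1 (359) [FIFO — oldest first]: 283 @ $14.15 + 76 @ $11.95 = $4,912.65
Sale 2 (224) [FIFO — oldest first]: 224 @ $11.95 = $2,676.80
Sale 3 (419) [FIFO — oldest first]: 22 @ $11.95 + 131 @ $13.70 + 98 @ $11.60 + 168 @ $8.35 = $4,597.20
Sale 4 (285) [FIFO — oldest first]: 100 @ $8.35 + 185 @ $7.30 = $2,185.50
Total COGS = $4,912.65 + $2,676.80 + $4,597.20 + $2,185.50 = $14,372.15
Ending inventory: 109 @ $7.30 = $795.70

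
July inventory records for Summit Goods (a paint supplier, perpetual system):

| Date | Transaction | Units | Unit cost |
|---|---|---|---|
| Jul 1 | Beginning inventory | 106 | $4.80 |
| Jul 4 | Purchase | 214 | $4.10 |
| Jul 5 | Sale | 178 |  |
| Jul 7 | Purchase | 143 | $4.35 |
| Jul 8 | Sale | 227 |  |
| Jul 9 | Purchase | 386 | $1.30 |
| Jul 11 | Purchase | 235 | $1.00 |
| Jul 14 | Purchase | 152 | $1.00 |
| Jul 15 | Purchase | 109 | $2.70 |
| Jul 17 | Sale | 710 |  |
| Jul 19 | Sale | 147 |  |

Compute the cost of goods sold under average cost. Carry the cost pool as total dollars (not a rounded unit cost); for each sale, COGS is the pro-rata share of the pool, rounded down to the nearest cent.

After Jul 1: 106 on hand, pool $508.80 (≈ $4.8000 each)
After Jul 4: 320 on hand, pool $1,386.20 (≈ $4.3319 each)
Jul 5, sell 178: 178/320 × $1,386.20 → $771.07
After Jul 7: 285 on hand, pool $1,237.18 (≈ $4.3410 each)
Jul 8, sell 227: 227/285 × $1,237.18 → $985.40
After Jul 9: 444 on hand, pool $753.58 (≈ $1.6973 each)
After Jul 11: 679 on hand, pool $988.58 (≈ $1.4559 each)
After Jul 14: 831 on hand, pool $1,140.58 (≈ $1.3725 each)
After Jul 15: 940 on hand, pool $1,434.88 (≈ $1.5265 each)
Jul 17, sell 710: 710/940 × $1,434.88 → $1,083.79
Jul 19, sell 147: 147/230 × $351.09 → $224.39
Total COGS = $771.07 + $985.40 + $1,083.79 + $224.39 = $3,064.65
Ending inventory (cost pool remaining) = $126.70
Check: goods available $3,191.35 = COGS $3,064.65 + ending $126.70

COGS = $3,064.65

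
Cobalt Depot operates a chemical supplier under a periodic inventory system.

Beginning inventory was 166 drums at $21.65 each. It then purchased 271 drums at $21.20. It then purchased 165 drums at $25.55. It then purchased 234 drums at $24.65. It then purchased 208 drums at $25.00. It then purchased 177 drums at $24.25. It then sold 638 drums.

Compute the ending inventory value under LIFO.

Sale 1 (638) [LIFO — newest first]: 177 @ $24.25 + 208 @ $25.00 + 234 @ $24.65 + 19 @ $25.55 = $15,745.80
Ending inventory: 166 @ $21.65 + 271 @ $21.20 + 146 @ $25.55 = $13,069.40

Ending inventory = $13,069.40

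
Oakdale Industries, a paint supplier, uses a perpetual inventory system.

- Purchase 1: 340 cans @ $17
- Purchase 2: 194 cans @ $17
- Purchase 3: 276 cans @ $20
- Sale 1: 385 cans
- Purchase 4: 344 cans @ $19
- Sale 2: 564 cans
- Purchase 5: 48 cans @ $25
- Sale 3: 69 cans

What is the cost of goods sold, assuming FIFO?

Sale 1 (385) [FIFO — oldest first]: 340 @ $17 + 45 @ $17 = $6,545
Sale 2 (564) [FIFO — oldest first]: 149 @ $17 + 276 @ $20 + 139 @ $19 = $10,694
Sale 3 (69) [FIFO — oldest first]: 69 @ $19 = $1,311
Total COGS = $6,545 + $10,694 + $1,311 = $18,550
Ending inventory: 136 @ $19 + 48 @ $25 = $3,784
Check: goods available $22,334 = COGS $18,550 + ending $3,784

COGS = $18,550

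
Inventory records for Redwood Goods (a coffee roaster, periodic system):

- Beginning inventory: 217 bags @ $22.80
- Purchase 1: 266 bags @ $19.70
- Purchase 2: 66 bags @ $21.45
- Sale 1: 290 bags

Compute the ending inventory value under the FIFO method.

Sale 1 (290) [FIFO — oldest first]: 217 @ $22.80 + 73 @ $19.70 = $6,385.70
Ending inventory: 193 @ $19.70 + 66 @ $21.45 = $5,217.80
Check: goods available $11,603.50 = COGS $6,385.70 + ending $5,217.80

Ending inventory = $5,217.80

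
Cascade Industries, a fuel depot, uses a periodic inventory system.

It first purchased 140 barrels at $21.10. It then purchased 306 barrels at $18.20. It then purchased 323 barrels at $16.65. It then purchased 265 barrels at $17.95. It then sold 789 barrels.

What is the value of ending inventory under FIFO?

Sale 1 (789) [FIFO — oldest first]: 140 @ $21.10 + 306 @ $18.20 + 323 @ $16.65 + 20 @ $17.95 = $14,260.15
Ending inventory: 245 @ $17.95 = $4,397.75

Ending inventory = $4,397.75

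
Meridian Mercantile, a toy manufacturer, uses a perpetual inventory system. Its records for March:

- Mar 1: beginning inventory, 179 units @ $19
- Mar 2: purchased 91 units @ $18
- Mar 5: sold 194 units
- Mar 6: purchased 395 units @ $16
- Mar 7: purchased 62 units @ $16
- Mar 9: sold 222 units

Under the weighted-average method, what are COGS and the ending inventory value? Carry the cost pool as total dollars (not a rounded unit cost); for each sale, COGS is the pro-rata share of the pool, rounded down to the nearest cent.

After Mar 1: 179 on hand, pool $3,401.00 (≈ $19.0000 each)
After Mar 2: 270 on hand, pool $5,039.00 (≈ $18.6630 each)
Mar 5, sell 194: 194/270 × $5,039.00 → $3,620.61
After Mar 6: 471 on hand, pool $7,738.39 (≈ $16.4297 each)
After Mar 7: 533 on hand, pool $8,730.39 (≈ $16.3797 each)
Mar 9, sell 222: 222/533 × $8,730.39 → $3,636.29
Total COGS = $3,620.61 + $3,636.29 = $7,256.90
Ending inventory (cost pool remaining) = $5,094.10
Check: goods available $12,351.00 = COGS $7,256.90 + ending $5,094.10

COGS = $7,256.90; ending inventory = $5,094.10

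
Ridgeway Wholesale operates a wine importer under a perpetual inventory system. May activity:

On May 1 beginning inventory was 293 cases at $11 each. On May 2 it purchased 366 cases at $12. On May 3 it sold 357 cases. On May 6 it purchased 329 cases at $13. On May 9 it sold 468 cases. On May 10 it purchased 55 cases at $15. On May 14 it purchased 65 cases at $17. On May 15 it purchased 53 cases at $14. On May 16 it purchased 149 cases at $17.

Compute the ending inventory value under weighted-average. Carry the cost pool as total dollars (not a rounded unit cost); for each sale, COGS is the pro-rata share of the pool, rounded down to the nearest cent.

Ending inventory = $7,211.31

After May 1: 293 on hand, pool $3,223.00 (≈ $11.0000 each)
After May 2: 659 on hand, pool $7,615.00 (≈ $11.5554 each)
May 3, sell 357: 357/659 × $7,615.00 → $4,125.27
After May 6: 631 on hand, pool $7,766.73 (≈ $12.3086 each)
May 9, sell 468: 468/631 × $7,766.73 → $5,760.42
After May 10: 218 on hand, pool $2,831.31 (≈ $12.9877 each)
After May 14: 283 on hand, pool $3,936.31 (≈ $13.9092 each)
After May 15: 336 on hand, pool $4,678.31 (≈ $13.9235 each)
After May 16: 485 on hand, pool $7,211.31 (≈ $14.8687 each)
Total COGS = $4,125.27 + $5,760.42 = $9,885.69
Ending inventory (cost pool remaining) = $7,211.31
Check: goods available $17,097.00 = COGS $9,885.69 + ending $7,211.31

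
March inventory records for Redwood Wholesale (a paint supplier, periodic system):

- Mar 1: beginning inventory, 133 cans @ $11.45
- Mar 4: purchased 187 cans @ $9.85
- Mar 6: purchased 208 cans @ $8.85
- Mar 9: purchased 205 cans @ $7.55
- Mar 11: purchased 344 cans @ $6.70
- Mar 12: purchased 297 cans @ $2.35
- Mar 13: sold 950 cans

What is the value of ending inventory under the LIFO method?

Ending inventory = $4,285.20

Mar 13, 950 sold [LIFO — newest first]: 297 @ $2.35 + 344 @ $6.70 + 205 @ $7.55 + 104 @ $8.85 = $5,470.90
Ending inventory: 133 @ $11.45 + 187 @ $9.85 + 104 @ $8.85 = $4,285.20
Check: goods available $9,756.10 = COGS $5,470.90 + ending $4,285.20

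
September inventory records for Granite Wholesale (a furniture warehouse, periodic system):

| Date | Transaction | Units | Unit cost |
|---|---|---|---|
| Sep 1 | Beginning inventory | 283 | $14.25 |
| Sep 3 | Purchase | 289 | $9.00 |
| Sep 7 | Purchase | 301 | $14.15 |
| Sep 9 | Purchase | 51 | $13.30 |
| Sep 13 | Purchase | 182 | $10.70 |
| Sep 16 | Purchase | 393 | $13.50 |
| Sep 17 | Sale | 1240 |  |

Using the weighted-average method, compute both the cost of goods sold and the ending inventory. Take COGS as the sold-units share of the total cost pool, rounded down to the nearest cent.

Sep 17, sell 1240: 1240/1499 × $18,824.10 → $15,571.63
Ending inventory (cost pool remaining) = $3,252.47
Check: goods available $18,824.10 = COGS $15,571.63 + ending $3,252.47

COGS = $15,571.63; ending inventory = $3,252.47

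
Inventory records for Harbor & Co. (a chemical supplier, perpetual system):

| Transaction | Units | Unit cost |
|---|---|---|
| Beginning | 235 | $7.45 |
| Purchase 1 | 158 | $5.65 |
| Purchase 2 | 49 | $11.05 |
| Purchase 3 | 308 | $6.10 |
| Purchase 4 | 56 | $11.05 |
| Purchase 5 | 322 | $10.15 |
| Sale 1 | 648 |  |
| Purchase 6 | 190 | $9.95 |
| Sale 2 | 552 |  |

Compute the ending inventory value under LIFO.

Ending inventory = $879.10

Sale 1 (648) [LIFO — newest first]: 322 @ $10.15 + 56 @ $11.05 + 270 @ $6.10 = $5,534.10
Sale 2 (552) [LIFO — newest first]: 190 @ $9.95 + 38 @ $6.10 + 49 @ $11.05 + 158 @ $5.65 + 117 @ $7.45 = $4,428.10
Total COGS = $5,534.10 + $4,428.10 = $9,962.20
Ending inventory: 118 @ $7.45 = $879.10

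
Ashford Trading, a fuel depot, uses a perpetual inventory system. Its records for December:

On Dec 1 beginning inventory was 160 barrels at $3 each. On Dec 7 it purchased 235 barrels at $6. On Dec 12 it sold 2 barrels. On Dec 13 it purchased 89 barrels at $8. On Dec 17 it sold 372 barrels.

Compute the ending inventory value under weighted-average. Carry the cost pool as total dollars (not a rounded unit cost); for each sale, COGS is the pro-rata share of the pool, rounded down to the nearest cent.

After Dec 1: 160 on hand, pool $480.00 (≈ $3.0000 each)
After Dec 7: 395 on hand, pool $1,890.00 (≈ $4.7848 each)
Dec 12, sell 2: 2/395 × $1,890.00 → $9.56
After Dec 13: 482 on hand, pool $2,592.44 (≈ $5.3785 each)
Dec 17, sell 372: 372/482 × $2,592.44 → $2,000.80
Total COGS = $9.56 + $2,000.80 = $2,010.36
Ending inventory (cost pool remaining) = $591.64
Check: goods available $2,602.00 = COGS $2,010.36 + ending $591.64

Ending inventory = $591.64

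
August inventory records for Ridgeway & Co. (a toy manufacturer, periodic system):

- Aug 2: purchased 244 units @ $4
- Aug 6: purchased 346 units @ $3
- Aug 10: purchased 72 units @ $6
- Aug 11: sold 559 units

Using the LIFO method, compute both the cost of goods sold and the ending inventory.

COGS = $2,034; ending inventory = $412

Aug 11, 559 sold [LIFO — newest first]: 72 @ $6 + 346 @ $3 + 141 @ $4 = $2,034
Ending inventory: 103 @ $4 = $412
Check: goods available $2,446 = COGS $2,034 + ending $412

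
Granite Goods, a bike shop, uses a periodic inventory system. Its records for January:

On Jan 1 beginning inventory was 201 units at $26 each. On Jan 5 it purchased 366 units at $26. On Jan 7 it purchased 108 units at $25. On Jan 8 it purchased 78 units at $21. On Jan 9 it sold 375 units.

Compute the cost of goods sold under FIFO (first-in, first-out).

Jan 9, 375 sold [FIFO — oldest first]: 201 @ $26 + 174 @ $26 = $9,750
Ending inventory: 192 @ $26 + 108 @ $25 + 78 @ $21 = $9,330

COGS = $9,750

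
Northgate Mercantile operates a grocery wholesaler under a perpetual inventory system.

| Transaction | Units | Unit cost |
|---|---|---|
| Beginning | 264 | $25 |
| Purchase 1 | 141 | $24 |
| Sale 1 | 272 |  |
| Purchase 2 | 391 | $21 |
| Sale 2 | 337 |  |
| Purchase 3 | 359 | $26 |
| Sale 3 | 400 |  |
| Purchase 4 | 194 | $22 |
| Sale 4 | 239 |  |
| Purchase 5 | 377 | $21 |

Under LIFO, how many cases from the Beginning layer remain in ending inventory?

101

Sale 1 (272) [LIFO — newest first]: 141 @ $24 + 131 @ $25 = $6,659
Sale 2 (337) [LIFO — newest first]: 337 @ $21 = $7,077
Sale 3 (400) [LIFO — newest first]: 359 @ $26 + 41 @ $21 = $10,195
Sale 4 (239) [LIFO — newest first]: 194 @ $22 + 13 @ $21 + 32 @ $25 = $5,341
Total COGS = $6,659 + $7,077 + $10,195 + $5,341 = $29,272
Ending inventory: 101 @ $25 + 377 @ $21 = $10,442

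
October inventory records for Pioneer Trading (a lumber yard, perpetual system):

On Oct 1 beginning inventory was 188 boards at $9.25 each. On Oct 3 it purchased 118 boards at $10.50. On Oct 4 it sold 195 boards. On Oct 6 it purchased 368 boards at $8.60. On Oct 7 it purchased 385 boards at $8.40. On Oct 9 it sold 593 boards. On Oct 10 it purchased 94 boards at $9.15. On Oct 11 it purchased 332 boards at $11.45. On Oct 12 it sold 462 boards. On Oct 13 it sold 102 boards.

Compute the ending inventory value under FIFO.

Oct 4, 195 sold [FIFO — oldest first]: 188 @ $9.25 + 7 @ $10.50 = $1,812.50
Oct 9, 593 sold [FIFO — oldest first]: 111 @ $10.50 + 368 @ $8.60 + 114 @ $8.40 = $5,287.90
Oct 12, 462 sold [FIFO — oldest first]: 271 @ $8.40 + 94 @ $9.15 + 97 @ $11.45 = $4,247.15
Oct 13, 102 sold [FIFO — oldest first]: 102 @ $11.45 = $1,167.90
Total COGS = $1,812.50 + $5,287.90 + $4,247.15 + $1,167.90 = $12,515.45
Ending inventory: 133 @ $11.45 = $1,522.85

Ending inventory = $1,522.85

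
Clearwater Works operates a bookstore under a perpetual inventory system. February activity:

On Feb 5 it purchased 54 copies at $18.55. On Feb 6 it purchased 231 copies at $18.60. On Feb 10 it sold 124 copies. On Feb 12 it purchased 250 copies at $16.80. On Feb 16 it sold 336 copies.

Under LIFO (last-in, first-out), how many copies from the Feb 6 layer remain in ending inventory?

21

Feb 10, 124 sold [LIFO — newest first]: 124 @ $18.60 = $2,306.40
Feb 16, 336 sold [LIFO — newest first]: 250 @ $16.80 + 86 @ $18.60 = $5,799.60
Total COGS = $2,306.40 + $5,799.60 = $8,106.00
Ending inventory: 54 @ $18.55 + 21 @ $18.60 = $1,392.30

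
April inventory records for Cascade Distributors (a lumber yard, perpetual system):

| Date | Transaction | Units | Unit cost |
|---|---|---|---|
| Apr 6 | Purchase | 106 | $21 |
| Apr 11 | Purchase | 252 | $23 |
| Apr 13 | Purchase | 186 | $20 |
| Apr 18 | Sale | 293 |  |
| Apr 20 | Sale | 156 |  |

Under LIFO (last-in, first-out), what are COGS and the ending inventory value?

Apr 18, 293 sold [LIFO — newest first]: 186 @ $20 + 107 @ $23 = $6,181
Apr 20, 156 sold [LIFO — newest first]: 145 @ $23 + 11 @ $21 = $3,566
Total COGS = $6,181 + $3,566 = $9,747
Ending inventory: 95 @ $21 = $1,995

COGS = $9,747; ending inventory = $1,995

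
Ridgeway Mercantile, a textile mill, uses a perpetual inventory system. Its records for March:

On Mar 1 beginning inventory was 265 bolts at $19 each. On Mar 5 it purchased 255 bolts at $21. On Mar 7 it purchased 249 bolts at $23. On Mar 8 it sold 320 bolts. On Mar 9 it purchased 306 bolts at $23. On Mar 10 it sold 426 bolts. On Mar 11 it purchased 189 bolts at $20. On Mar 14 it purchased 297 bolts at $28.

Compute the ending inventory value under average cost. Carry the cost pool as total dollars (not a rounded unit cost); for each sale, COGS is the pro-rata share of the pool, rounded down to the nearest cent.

Ending inventory = $19,263.55

After Mar 1: 265 on hand, pool $5,035.00 (≈ $19.0000 each)
After Mar 5: 520 on hand, pool $10,390.00 (≈ $19.9808 each)
After Mar 7: 769 on hand, pool $16,117.00 (≈ $20.9584 each)
Mar 8, sell 320: 320/769 × $16,117.00 → $6,706.68
After Mar 9: 755 on hand, pool $16,448.32 (≈ $21.7859 each)
Mar 10, sell 426: 426/755 × $16,448.32 → $9,280.77
After Mar 11: 518 on hand, pool $10,947.55 (≈ $21.1343 each)
After Mar 14: 815 on hand, pool $19,263.55 (≈ $23.6363 each)
Total COGS = $6,706.68 + $9,280.77 = $15,987.45
Ending inventory (cost pool remaining) = $19,263.55
Check: goods available $35,251.00 = COGS $15,987.45 + ending $19,263.55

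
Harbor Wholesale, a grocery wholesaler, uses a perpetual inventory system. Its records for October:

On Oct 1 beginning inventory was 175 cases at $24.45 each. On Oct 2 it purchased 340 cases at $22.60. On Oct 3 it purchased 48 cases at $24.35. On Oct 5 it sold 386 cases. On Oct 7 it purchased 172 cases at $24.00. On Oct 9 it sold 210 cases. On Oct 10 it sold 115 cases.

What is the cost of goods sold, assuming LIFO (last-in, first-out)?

COGS = $16,672.75

Oct 5, 386 sold [LIFO — newest first]: 48 @ $24.35 + 338 @ $22.60 = $8,807.60
Oct 9, 210 sold [LIFO — newest first]: 172 @ $24.00 + 2 @ $22.60 + 36 @ $24.45 = $5,053.40
Oct 10, 115 sold [LIFO — newest first]: 115 @ $24.45 = $2,811.75
Total COGS = $8,807.60 + $5,053.40 + $2,811.75 = $16,672.75
Ending inventory: 24 @ $24.45 = $586.80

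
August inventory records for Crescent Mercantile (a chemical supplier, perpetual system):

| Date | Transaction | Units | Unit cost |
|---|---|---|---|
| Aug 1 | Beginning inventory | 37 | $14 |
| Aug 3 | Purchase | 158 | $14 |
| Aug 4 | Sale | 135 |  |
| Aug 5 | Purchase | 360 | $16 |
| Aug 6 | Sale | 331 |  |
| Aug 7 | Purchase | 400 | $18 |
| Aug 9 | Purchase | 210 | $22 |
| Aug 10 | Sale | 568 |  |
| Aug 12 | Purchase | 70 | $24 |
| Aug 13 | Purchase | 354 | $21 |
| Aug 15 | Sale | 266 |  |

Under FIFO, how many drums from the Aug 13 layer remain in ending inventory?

289

Aug 4, 135 sold [FIFO — oldest first]: 37 @ $14 + 98 @ $14 = $1,890
Aug 6, 331 sold [FIFO — oldest first]: 60 @ $14 + 271 @ $16 = $5,176
Aug 10, 568 sold [FIFO — oldest first]: 89 @ $16 + 400 @ $18 + 79 @ $22 = $10,362
Aug 15, 266 sold [FIFO — oldest first]: 131 @ $22 + 70 @ $24 + 65 @ $21 = $5,927
Total COGS = $1,890 + $5,176 + $10,362 + $5,927 = $23,355
Ending inventory: 289 @ $21 = $6,069
Check: goods available $29,424 = COGS $23,355 + ending $6,069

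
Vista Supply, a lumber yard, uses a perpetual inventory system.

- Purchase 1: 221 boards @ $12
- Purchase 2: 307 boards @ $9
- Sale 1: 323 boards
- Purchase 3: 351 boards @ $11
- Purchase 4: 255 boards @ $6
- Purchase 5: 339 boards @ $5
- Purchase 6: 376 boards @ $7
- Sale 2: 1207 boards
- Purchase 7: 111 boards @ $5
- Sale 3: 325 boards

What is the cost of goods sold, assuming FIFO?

Sale 1 (323) [FIFO — oldest first]: 221 @ $12 + 102 @ $9 = $3,570
Sale 2 (1207) [FIFO — oldest first]: 205 @ $9 + 351 @ $11 + 255 @ $6 + 339 @ $5 + 57 @ $7 = $9,330
Sale 3 (325) [FIFO — oldest first]: 319 @ $7 + 6 @ $5 = $2,263
Total COGS = $3,570 + $9,330 + $2,263 = $15,163
Ending inventory: 105 @ $5 = $525

COGS = $15,163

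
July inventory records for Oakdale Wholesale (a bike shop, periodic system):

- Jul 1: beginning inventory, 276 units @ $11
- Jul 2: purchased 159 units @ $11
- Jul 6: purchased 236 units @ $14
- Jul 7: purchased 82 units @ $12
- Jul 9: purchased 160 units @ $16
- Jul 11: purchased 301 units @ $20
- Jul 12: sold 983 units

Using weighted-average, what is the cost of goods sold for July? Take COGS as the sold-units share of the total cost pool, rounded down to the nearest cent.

COGS = $14,293.98

Jul 12, sell 983: 983/1214 × $17,653.00 → $14,293.98
Ending inventory (cost pool remaining) = $3,359.02
Check: goods available $17,653.00 = COGS $14,293.98 + ending $3,359.02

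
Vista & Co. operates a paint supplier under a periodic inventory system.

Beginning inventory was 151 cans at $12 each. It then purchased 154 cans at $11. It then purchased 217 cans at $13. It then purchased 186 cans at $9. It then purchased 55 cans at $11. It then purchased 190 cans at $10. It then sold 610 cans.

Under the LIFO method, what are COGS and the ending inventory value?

COGS = $6,506; ending inventory = $4,000

Sale 1 (610) [LIFO — newest first]: 190 @ $10 + 55 @ $11 + 186 @ $9 + 179 @ $13 = $6,506
Ending inventory: 151 @ $12 + 154 @ $11 + 38 @ $13 = $4,000
Check: goods available $10,506 = COGS $6,506 + ending $4,000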